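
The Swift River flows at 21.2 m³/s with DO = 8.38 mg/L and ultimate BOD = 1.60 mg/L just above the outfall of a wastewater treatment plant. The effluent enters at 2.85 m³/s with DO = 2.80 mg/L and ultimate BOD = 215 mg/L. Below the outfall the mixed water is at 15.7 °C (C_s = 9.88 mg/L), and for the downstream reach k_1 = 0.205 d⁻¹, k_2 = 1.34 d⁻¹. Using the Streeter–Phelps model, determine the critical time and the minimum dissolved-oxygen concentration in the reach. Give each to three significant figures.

t_c ≈ 1.14 d; minimum DO ≈ 6.62 mg/L

Mixed DO = (21.2×8.38 + 2.85×2.80)/(21.2+2.85) = 185.6/24.05 = 7.719 mg/L.
Mixed L₀ = (21.2×1.60 + 2.85×215)/(24.05) = 646.7/24.05 = 26.89 mg/L.
Initial deficit D₀ = C_s − DO₀ = 9.88 − 7.719 = 2.161 mg/L.
t_c = (1/1.135) ln[(1.34/0.205)(1 − 2.161×1.135/(0.205×26.89))] = 0.8811 × ln(3.628) = 1.135 d.
D_c = (0.205/1.34) × 26.89 × e^(−0.205×1.135) = 0.1530 × 26.89 × 0.7924 = 3.259 mg/L.
Minimum DO = 9.88 − 3.259 = 6.621 mg/L.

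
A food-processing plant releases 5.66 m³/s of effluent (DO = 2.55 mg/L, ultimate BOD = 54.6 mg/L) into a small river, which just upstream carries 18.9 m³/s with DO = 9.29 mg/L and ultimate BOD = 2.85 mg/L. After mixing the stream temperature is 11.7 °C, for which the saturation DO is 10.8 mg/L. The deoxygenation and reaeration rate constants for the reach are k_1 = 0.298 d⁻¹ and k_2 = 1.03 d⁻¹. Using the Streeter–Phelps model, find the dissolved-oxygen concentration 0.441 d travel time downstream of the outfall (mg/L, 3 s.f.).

DO ≈ 7.40 mg/L

Mixed DO = (18.9×9.29 + 5.66×2.55)/(18.9+5.66) = 190.0/24.56 = 7.737 mg/L.
Mixed L₀ = (18.9×2.85 + 5.66×54.6)/(24.56) = 362.9/24.56 = 14.78 mg/L.
Initial deficit D₀ = C_s − DO₀ = 10.8 − 7.737 = 3.063 mg/L.
D(0.441) = [0.298×14.78/(1.03−0.298)](e^(−0.298×0.441) − e^(−1.03×0.441)) + 3.063 e^(−1.03×0.441)
= 6.015 × (0.8769 − 0.6349) + 3.063 × 0.6349 = 3.400 mg/L.
DO = 10.8 − 3.400 = 7.400 mg/L.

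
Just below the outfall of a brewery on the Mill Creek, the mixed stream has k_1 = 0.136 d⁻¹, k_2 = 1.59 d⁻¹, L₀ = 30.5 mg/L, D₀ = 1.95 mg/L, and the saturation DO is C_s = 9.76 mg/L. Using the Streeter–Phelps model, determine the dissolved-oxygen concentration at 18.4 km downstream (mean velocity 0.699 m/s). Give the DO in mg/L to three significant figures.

Travel time t = x/v = 18.4 km / (0.699 m/s) = 18400 m / 0.699 m/s = 26320 s = 0.3047 d.
k_1 L₀/(k_2−k_1) = 0.136×30.5/(1.59−0.136) = 4.148/1.454 = 2.853 mg/L.
e^(−k_1 t) = e^(−0.136×0.3047) = 0.9594; e^(−k_2 t) = e^(−1.59×0.3047) = 0.6161.
D = 2.853 × (0.9594 − 0.6161) + 1.95 × 0.6161 = 0.9795 + 1.201 = 2.181 mg/L.
DO = C_s − D = 9.76 − 2.181 = 7.579 mg/L.

DO ≈ 7.58 mg/L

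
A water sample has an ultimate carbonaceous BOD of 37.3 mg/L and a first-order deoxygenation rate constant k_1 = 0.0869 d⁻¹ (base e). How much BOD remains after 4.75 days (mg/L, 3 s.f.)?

L ≈ 24.7 mg/L

L_t = L₀ e^(−k_1 t) = 37.3 × e^(−0.0869×4.75) = 37.3 × 0.6618 = 24.69 mg/L.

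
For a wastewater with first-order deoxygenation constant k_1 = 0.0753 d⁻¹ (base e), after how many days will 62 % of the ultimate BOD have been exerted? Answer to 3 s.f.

t ≈ 12.8 d

y/L₀ = 1 − e^(−k_1 t) = 0.62 ⇒ e^(−k_1 t) = 0.380
t = −ln(0.380) / 0.0753 = 0.9676 / 0.0753 = 12.85 d.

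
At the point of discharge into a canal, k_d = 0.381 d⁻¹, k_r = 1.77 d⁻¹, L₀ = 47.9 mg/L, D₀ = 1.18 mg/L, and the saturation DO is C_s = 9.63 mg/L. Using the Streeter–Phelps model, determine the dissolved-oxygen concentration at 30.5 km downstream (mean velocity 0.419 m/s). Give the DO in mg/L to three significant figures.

DO ≈ 2.79 mg/L

Travel time t = x/v = 30.5 km / (0.419 m/s) = 30500 m / 0.419 m/s = 72790 s = 0.8425 d.
k_d L₀/(k_r−k_d) = 0.381×47.9/(1.77−0.381) = 18.25/1.389 = 13.14 mg/L.
e^(−k_d t) = e^(−0.381×0.8425) = 0.7254; e^(−k_r t) = e^(−1.77×0.8425) = 0.2251.
D = 13.14 × (0.7254 − 0.2251) + 1.18 × 0.2251 = 6.574 + 0.2656 = 6.839 mg/L.
DO = C_s − D = 9.63 − 6.839 = 2.791 mg/L.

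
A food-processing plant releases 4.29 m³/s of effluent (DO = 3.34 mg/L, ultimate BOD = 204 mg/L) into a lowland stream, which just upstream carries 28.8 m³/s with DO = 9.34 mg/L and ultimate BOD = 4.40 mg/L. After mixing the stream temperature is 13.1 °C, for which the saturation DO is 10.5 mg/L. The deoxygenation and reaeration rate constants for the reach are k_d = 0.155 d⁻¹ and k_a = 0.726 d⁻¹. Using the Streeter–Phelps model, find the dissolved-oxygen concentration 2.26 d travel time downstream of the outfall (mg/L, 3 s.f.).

Mixed DO = (28.8×9.34 + 4.29×3.34)/(28.8+4.29) = 283.3/33.09 = 8.562 mg/L.
Mixed L₀ = (28.8×4.40 + 4.29×204)/(33.09) = 1002/33.09 = 30.28 mg/L.
Initial deficit D₀ = C_s − DO₀ = 10.5 − 8.562 = 1.938 mg/L.
D(2.26) = [0.155×30.28/(0.726−0.155)](e^(−0.155×2.26) − e^(−0.726×2.26)) + 1.938 e^(−0.726×2.26)
= 8.219 × (0.7045 − 0.1938) + 1.938 × 0.1938 = 4.573 mg/L.
DO = 10.5 − 4.573 = 5.927 mg/L.

DO ≈ 5.93 mg/L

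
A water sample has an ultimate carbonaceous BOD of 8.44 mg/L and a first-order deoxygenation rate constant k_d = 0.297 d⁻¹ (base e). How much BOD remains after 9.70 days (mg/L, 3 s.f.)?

L_t = L₀ e^(−k_d t) = 8.44 × e^(−0.297×9.70) = 8.44 × 0.05608 = 0.4734 mg/L.

L ≈ 0.473 mg/L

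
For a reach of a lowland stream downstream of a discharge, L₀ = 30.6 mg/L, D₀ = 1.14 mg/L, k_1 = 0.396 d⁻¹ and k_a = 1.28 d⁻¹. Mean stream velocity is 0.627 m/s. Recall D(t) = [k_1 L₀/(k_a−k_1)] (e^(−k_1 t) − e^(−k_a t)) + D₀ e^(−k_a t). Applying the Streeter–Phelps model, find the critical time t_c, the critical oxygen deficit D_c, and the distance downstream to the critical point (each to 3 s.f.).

t_c ≈ 1.23 d; D_c ≈ 5.82 mg/L; x_c ≈ 66.6 km

With k_a/k_1 = 3.232 and 1 − D₀(k_a−k_1)/(k_1 L₀) = 0.9168,
t_c = ln(3.232 × 0.9168) / (1.28 − 0.396) = ln(2.964) / 0.8840 = 1.086/0.8840 = 1.229 d.
D_c = (k_1/k_a) L₀ e^(−k_1 t_c) = (0.396/1.28) × 30.6 × e^(−0.396×1.229) = 0.3094 × 30.6 × 0.6147 = 5.819 mg/L.
x_c = v t_c = 0.627 m/s × 1.229 d × 86400 s/d = 66570 m ≈ 66.6 km.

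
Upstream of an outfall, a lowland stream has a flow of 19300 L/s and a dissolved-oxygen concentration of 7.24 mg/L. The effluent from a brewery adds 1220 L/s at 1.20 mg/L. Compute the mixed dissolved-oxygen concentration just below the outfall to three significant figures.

6.88 mg/L

Flow-weighted mixing: C = (Q_r C_r + Q_w C_w)/(Q_r + Q_w)
= (19300×7.24 + 1220×1.20)/(19300 + 1220) = 141200/20520 = 6.881 mg/L.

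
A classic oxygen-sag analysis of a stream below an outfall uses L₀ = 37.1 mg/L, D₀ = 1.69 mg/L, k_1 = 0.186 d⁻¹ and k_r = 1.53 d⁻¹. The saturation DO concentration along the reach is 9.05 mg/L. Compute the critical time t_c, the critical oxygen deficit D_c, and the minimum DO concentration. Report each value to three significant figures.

t_c ≈ 1.27 d; D_c ≈ 3.56 mg/L; min DO ≈ 5.49 mg/L

At the critical point dD/dt = 0, so k_1 L₀ e^(−k_1 t) = k_r D. Substituting D(t) from the Streeter–Phelps equation and solving for t gives
t_c = ln[(k_r/k_1)(1 − D₀(k_r−k_1)/(k_1 L₀))] / (k_r−k_1).
Here k_r−k_1 = 1.344 d⁻¹ and 1 − D₀(k_r−k_1)/(k_1 L₀) = 1 − 1.69×1.344/(0.186×37.1) = 0.6708, so
t_c = ln(8.226 × 0.6708) / 1.344 = 1.708 / 1.344 = 1.271 d.
L(t_c) = L₀ e^(−k_1 t_c) = 37.1 × 0.7895 = 29.29 mg/L, and at the critical point k_r D_c = k_1 L, so D_c = (0.186/1.53) × 29.29 = 3.561 mg/L.
Minimum DO = C_s − D_c = 9.05 − 3.561 = 5.489 mg/L.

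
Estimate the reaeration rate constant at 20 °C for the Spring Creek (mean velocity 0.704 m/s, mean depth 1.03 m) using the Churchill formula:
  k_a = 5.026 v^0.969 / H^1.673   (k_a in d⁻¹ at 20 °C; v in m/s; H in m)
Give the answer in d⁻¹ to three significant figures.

k_a = 5.026 × 0.704^0.969 / 1.03^1.673 = 5.026 × 0.7117 / 1.051 = 3.404 d⁻¹.

k_a ≈ 3.40 d⁻¹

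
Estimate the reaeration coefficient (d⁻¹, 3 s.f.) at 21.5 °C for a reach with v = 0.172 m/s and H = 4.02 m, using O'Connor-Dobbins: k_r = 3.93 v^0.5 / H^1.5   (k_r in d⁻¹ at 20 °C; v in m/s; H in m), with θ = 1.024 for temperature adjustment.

k_r ≈ 0.210 d⁻¹

k_r(20) = 3.93 × 0.172^0.5 / 4.02^1.5 = 3.93 × 0.4147 / 8.060 = 0.2022 d⁻¹.
k_r(21.5) = 0.2022 × 1.024^(21.5−20) = 0.2022 × 1.036 = 0.2095 d⁻¹.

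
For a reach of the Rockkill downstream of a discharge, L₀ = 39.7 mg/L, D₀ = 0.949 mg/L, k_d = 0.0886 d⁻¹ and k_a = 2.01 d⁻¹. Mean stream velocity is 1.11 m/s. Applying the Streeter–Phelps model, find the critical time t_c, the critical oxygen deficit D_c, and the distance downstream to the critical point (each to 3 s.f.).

t_c = [1/(k_a−k_d)] ln[(k_a/k_d)(1 − D₀(k_a−k_d)/(k_d L₀))]
= [1/(2.01−0.0886)] ln[(2.01/0.0886)(1 − 0.949×1.921/(0.0886×39.7))]
= (1/1.921) ln[22.69 × 0.4816] = 0.5205 × ln(10.93) = 0.5205 × 2.391 = 1.244 d.
L(t_c) = L₀ e^(−k_d t_c) = 39.7 × 0.8956 = 35.56 mg/L, and at the critical point k_a D_c = k_d L, so D_c = (0.0886/2.01) × 35.56 = 1.567 mg/L.
x_c = v t_c = 1.11 m/s × 1.244 d × 86400 s/d = 119300 m ≈ 119 km.

t_c ≈ 1.24 d; D_c ≈ 1.57 mg/L; x_c ≈ 119 km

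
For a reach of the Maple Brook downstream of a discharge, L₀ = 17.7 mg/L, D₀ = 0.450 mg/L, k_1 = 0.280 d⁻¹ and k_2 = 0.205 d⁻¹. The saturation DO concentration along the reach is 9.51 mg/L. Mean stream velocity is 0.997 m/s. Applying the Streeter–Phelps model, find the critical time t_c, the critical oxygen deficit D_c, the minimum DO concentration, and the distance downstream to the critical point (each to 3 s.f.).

t_c = [1/(k_2−k_1)] ln[(k_2/k_1)(1 − D₀(k_2−k_1)/(k_1 L₀))]
= [1/(0.205−0.280)] ln[(0.205/0.280)(1 − 0.450×-0.07500/(0.280×17.7))]
= (1/-0.07500) ln[0.7321 × 1.007] = -13.33 × ln(0.7371) = -13.33 × -0.3050 = 4.067 d.
L(t_c) = L₀ e^(−k_1 t_c) = 17.7 × 0.3203 = 5.669 mg/L, and at the critical point k_2 D_c = k_1 L, so D_c = (0.280/0.205) × 5.669 = 7.742 mg/L.
Minimum DO = C_s − D_c = 9.51 − 7.742 = 1.768 mg/L.
x_c = v t_c = 0.997 m/s × 4.067 d × 86400 s/d = 350300 m ≈ 350 km.

t_c ≈ 4.07 d; D_c ≈ 7.74 mg/L; min DO ≈ 1.77 mg/L; x_c ≈ 350 km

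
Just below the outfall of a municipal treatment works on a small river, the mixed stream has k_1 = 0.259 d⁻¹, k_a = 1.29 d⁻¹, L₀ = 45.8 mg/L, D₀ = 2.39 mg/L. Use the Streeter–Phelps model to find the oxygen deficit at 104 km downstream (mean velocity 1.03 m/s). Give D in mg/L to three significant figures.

D ≈ 6.48 mg/L

Travel time t = x/v = 104 km / (1.03 m/s) = 104000 m / 1.03 m/s = 101000 s = 1.169 d.
k_1 L₀/(k_a−k_1) = 0.259×45.8/(1.29−0.259) = 11.86/1.031 = 11.51 mg/L.
e^(−k_1 t) = e^(−0.259×1.169) = 0.7388; e^(−k_a t) = e^(−1.29×1.169) = 0.2215.
D = 11.51 × (0.7388 − 0.2215) + 2.39 × 0.2215 = 5.953 + 0.5293 = 6.482 mg/L.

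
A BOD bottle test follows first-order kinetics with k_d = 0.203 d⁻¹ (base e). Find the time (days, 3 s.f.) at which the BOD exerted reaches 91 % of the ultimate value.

y/L₀ = 1 − e^(−k_d t) = 0.91 ⇒ e^(−k_d t) = 0.0900
t = −ln(0.0900) / 0.203 = 2.408 / 0.203 = 11.86 d.

t ≈ 11.9 d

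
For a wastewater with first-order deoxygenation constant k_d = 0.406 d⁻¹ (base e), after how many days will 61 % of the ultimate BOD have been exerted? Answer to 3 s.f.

y/L₀ = 1 − e^(−k_d t) = 0.61 ⇒ e^(−k_d t) = 0.390
t = −ln(0.390) / 0.406 = 0.9416 / 0.406 = 2.319 d.

t ≈ 2.32 d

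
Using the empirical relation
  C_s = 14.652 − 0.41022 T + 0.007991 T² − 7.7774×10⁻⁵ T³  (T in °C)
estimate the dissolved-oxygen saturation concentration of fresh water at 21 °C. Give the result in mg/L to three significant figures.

C_s ≈ 8.84 mg/L

C_s = 14.652 − 0.41022×21 + 0.007991×21² − 7.7774×10⁻⁵×21³ = 8.841 mg/L.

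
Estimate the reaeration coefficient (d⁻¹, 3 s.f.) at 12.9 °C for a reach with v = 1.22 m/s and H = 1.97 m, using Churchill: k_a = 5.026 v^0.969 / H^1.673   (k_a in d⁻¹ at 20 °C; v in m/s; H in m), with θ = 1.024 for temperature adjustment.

k_a(20) = 5.026 × 1.22^0.969 / 1.97^1.673 = 5.026 × 1.213 / 3.109 = 1.960 d⁻¹.
k_a(12.9) = 1.960 × 1.024^(12.9−20) = 1.960 × 0.8450 = 1.656 d⁻¹.

k_a ≈ 1.66 d⁻¹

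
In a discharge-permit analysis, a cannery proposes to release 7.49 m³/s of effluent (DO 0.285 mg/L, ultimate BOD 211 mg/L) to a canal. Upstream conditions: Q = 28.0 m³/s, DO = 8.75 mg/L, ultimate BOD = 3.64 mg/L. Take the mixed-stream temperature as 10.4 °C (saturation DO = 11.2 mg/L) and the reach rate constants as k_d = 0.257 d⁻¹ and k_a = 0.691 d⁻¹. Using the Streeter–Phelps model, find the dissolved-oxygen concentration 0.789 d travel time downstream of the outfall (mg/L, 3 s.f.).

DO ≈ 2.10 mg/L

Mixed DO = (28.0×8.75 + 7.49×0.285)/(28.0+7.49) = 247.1/35.49 = 6.964 mg/L.
Mixed L₀ = (28.0×3.64 + 7.49×211)/(35.49) = 1682/35.49 = 47.40 mg/L.
Initial deficit D₀ = C_s − DO₀ = 11.2 − 6.964 = 4.236 mg/L.
D(0.789) = [0.257×47.40/(0.691−0.257)](e^(−0.257×0.789) − e^(−0.691×0.789)) + 4.236 e^(−0.691×0.789)
= 28.07 × (0.8165 − 0.5797) + 4.236 × 0.5797 = 9.101 mg/L.
DO = 11.2 − 9.101 = 2.099 mg/L.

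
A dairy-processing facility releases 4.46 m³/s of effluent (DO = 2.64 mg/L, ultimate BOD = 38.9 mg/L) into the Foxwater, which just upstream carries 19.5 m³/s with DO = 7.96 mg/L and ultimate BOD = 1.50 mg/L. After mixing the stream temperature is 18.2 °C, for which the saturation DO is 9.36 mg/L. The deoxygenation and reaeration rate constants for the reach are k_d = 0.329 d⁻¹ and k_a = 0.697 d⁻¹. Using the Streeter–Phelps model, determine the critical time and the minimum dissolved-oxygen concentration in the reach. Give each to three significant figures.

Mixed DO = (19.5×7.96 + 4.46×2.64)/(19.5+4.46) = 167.0/23.96 = 6.970 mg/L.
Mixed L₀ = (19.5×1.50 + 4.46×38.9)/(23.96) = 202.7/23.96 = 8.462 mg/L.
Initial deficit D₀ = C_s − DO₀ = 9.36 − 6.970 = 2.390 mg/L.
t_c = (1/0.3680) ln[(0.697/0.329)(1 − 2.390×0.3680/(0.329×8.462))] = 2.717 × ln(1.449) = 1.008 d.
D_c = (0.329/0.697) × 8.462 × e^(−0.329×1.008) = 0.4720 × 8.462 × 0.7177 = 2.867 mg/L.
Minimum DO = 9.36 − 2.867 = 6.493 mg/L.

t_c ≈ 1.01 d; minimum DO ≈ 6.49 mg/L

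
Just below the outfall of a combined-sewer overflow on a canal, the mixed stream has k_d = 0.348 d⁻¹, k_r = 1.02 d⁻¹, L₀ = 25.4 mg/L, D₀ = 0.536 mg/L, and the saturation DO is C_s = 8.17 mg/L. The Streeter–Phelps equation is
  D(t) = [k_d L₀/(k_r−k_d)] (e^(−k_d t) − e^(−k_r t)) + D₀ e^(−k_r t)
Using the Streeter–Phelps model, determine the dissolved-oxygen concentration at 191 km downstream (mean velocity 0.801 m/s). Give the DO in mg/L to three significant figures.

Travel time t = x/v = 191 km / (0.801 m/s) = 191000 m / 0.801 m/s = 238500 s = 2.760 d.
k_d L₀/(k_r−k_d) = 0.348×25.4/(1.02−0.348) = 8.839/0.6720 = 13.15 mg/L.
e^(−k_d t) = e^(−0.348×2.760) = 0.3827; e^(−k_r t) = e^(−1.02×2.760) = 0.05990.
D = 13.15 × (0.3827 − 0.05990) + 0.536 × 0.05990 = 4.246 + 0.03211 = 4.278 mg/L.
DO = C_s − D = 8.17 − 4.278 = 3.892 mg/L.

DO ≈ 3.89 mg/L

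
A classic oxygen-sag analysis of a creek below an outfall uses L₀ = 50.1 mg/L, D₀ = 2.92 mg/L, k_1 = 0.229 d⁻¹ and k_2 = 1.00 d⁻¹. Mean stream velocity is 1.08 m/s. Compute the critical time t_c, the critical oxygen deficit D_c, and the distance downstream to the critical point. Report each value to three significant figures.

t_c ≈ 1.63 d; D_c ≈ 7.90 mg/L; x_c ≈ 152 km

At the critical point dD/dt = 0, so k_1 L₀ e^(−k_1 t) = k_2 D. Substituting D(t) from the Streeter–Phelps equation and solving for t gives
t_c = ln[(k_2/k_1)(1 − D₀(k_2−k_1)/(k_1 L₀))] / (k_2−k_1).
Here k_2−k_1 = 0.7710 d⁻¹ and 1 − D₀(k_2−k_1)/(k_1 L₀) = 1 − 2.92×0.7710/(0.229×50.1) = 0.8038, so
t_c = ln(4.367 × 0.8038) / 0.7710 = 1.256 / 0.7710 = 1.629 d.
D_c = (k_1/k_2) L₀ e^(−k_1 t_c) = (0.229/1.00) × 50.1 × e^(−0.229×1.629) = 0.2290 × 50.1 × 0.6887 = 7.902 mg/L.
x_c = v t_c = 1.08 m/s × 1.629 d × 86400 s/d = 152000 m ≈ 152 km.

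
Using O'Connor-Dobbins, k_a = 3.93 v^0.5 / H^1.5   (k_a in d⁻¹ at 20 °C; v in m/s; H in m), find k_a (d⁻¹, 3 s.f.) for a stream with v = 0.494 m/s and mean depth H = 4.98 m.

k_a ≈ 0.249 d⁻¹

k_a = 3.93 × 0.494^0.5 / 4.98^1.5 = 3.93 × 0.7029 / 11.11 = 0.2485 d⁻¹.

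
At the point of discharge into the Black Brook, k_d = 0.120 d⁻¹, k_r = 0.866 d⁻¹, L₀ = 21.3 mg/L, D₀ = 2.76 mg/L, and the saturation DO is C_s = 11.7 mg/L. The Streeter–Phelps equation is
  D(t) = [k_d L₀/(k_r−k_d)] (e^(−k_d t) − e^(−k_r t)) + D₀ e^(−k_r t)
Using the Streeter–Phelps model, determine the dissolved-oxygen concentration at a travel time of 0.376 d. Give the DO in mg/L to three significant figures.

k_d L₀/(k_r−k_d) = 0.120×21.3/(0.866−0.120) = 2.556/0.7460 = 3.426 mg/L.
e^(−k_d t) = e^(−0.120×0.3760) = 0.9559; e^(−k_r t) = e^(−0.866×0.3760) = 0.7221.
D = 3.426 × (0.9559 − 0.7221) + 2.76 × 0.7221 = 0.8011 + 1.993 = 2.794 mg/L.
DO = C_s − D = 11.7 − 2.794 = 8.906 mg/L.

DO ≈ 8.91 mg/L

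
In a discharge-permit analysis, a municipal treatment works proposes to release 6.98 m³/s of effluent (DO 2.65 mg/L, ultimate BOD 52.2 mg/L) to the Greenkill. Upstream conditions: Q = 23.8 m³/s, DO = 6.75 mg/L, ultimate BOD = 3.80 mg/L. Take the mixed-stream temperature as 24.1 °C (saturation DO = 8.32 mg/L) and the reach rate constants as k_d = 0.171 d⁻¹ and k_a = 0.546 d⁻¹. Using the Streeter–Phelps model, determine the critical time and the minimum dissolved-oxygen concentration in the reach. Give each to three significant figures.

Mixed DO = (23.8×6.75 + 6.98×2.65)/(23.8+6.98) = 179.1/30.78 = 5.820 mg/L.
Mixed L₀ = (23.8×3.80 + 6.98×52.2)/(30.78) = 454.8/30.78 = 14.78 mg/L.
Initial deficit D₀ = C_s − DO₀ = 8.32 − 5.820 = 2.500 mg/L.
t_c = (1/0.3750) ln[(0.546/0.171)(1 − 2.500×0.3750/(0.171×14.78))] = 2.667 × ln(2.008) = 1.860 d.
D_c = (0.171/0.546) × 14.78 × e^(−0.171×1.860) = 0.3132 × 14.78 × 0.7276 = 3.367 mg/L.
Minimum DO = 8.32 − 3.367 = 4.953 mg/L.

t_c ≈ 1.86 d; minimum DO ≈ 4.95 mg/L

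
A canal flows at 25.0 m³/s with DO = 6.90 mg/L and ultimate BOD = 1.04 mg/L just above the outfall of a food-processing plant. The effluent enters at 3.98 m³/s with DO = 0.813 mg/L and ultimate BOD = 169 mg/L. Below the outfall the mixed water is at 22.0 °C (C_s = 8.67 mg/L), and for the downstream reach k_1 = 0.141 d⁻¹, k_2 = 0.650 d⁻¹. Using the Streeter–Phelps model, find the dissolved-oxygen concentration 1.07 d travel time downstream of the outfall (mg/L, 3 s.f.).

DO ≈ 4.96 mg/L

Mixed DO = (25.0×6.90 + 3.98×0.813)/(25.0+3.98) = 175.7/28.98 = 6.064 mg/L.
Mixed L₀ = (25.0×1.04 + 3.98×169)/(28.98) = 698.6/28.98 = 24.11 mg/L.
Initial deficit D₀ = C_s − DO₀ = 8.67 − 6.064 = 2.606 mg/L.
D(1.07) = [0.141×24.11/(0.650−0.141)](e^(−0.141×1.07) − e^(−0.650×1.07)) + 2.606 e^(−0.650×1.07)
= 6.678 × (0.8600 − 0.4988) + 2.606 × 0.4988 = 3.712 mg/L.
DO = 8.67 − 3.712 = 4.958 mg/L.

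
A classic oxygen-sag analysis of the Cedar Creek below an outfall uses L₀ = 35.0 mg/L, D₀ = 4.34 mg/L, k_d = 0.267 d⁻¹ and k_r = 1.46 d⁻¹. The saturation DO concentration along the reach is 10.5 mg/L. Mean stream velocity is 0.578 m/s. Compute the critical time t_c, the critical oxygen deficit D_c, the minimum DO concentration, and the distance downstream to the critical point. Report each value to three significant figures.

At the critical point dD/dt = 0, so k_d L₀ e^(−k_d t) = k_r D. Substituting D(t) from the Streeter–Phelps equation and solving for t gives
t_c = ln[(k_r/k_d)(1 − D₀(k_r−k_d)/(k_d L₀))] / (k_r−k_d).
Here k_r−k_d = 1.193 d⁻¹ and 1 − D₀(k_r−k_d)/(k_d L₀) = 1 − 4.34×1.193/(0.267×35.0) = 0.4459, so
t_c = ln(5.468 × 0.4459) / 1.193 = 0.8914 / 1.193 = 0.7472 d.
D_c = (k_d/k_r) L₀ e^(−k_d t_c) = (0.267/1.46) × 35.0 × e^(−0.267×0.7472) = 0.1829 × 35.0 × 0.8191 = 5.243 mg/L.
Minimum DO = C_s − D_c = 10.5 − 5.243 = 5.257 mg/L.
x_c = v t_c = 0.578 m/s × 0.7472 d × 86400 s/d = 37310 m ≈ 37.3 km.

t_c ≈ 0.747 d; D_c ≈ 5.24 mg/L; min DO ≈ 5.26 mg/L; x_c ≈ 37.3 km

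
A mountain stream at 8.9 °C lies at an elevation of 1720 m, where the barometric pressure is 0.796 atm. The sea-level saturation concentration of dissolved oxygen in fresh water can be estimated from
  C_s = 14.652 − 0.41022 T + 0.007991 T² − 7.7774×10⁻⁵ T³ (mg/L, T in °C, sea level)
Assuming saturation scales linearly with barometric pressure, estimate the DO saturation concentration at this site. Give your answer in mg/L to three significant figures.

At sea level: C_s = 14.652 − 0.41022×8.9 + 0.007991×8.9² − 7.7774×10⁻⁵×8.9³ = 11.58 mg/L.
Pressure correction: C_s' = 11.58 × 0.796 = 9.217 mg/L.

C_s ≈ 9.22 mg/L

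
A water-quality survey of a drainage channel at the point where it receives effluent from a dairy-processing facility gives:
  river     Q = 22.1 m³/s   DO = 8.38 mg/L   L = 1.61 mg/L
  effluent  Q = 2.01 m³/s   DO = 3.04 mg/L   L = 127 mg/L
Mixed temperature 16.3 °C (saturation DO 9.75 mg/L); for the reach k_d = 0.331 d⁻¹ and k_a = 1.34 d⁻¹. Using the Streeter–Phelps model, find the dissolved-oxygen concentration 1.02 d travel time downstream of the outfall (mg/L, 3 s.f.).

Mixed DO = (22.1×8.38 + 2.01×3.04)/(22.1+2.01) = 191.3/24.11 = 7.935 mg/L.
Mixed L₀ = (22.1×1.61 + 2.01×127)/(24.11) = 290.9/24.11 = 12.06 mg/L.
Initial deficit D₀ = C_s − DO₀ = 9.75 − 7.935 = 1.815 mg/L.
D(1.02) = [0.331×12.06/(1.34−0.331)](e^(−0.331×1.02) − e^(−1.34×1.02)) + 1.815 e^(−1.34×1.02)
= 3.957 × (0.7135 − 0.2549) + 1.815 × 0.2549 = 2.277 mg/L.
DO = 9.75 − 2.277 = 7.473 mg/L.

DO ≈ 7.47 mg/L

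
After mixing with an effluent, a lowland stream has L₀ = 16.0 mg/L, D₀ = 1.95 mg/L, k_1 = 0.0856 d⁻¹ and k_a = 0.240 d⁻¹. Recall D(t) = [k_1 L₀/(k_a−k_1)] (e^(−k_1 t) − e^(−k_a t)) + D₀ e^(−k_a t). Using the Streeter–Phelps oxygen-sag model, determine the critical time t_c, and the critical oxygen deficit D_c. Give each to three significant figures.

t_c ≈ 5.07 d; D_c ≈ 3.70 mg/L

t_c = [1/(k_a−k_1)] ln[(k_a/k_1)(1 − D₀(k_a−k_1)/(k_1 L₀))]
= [1/(0.240−0.0856)] ln[(0.240/0.0856)(1 − 1.95×0.1544/(0.0856×16.0))]
= (1/0.1544) ln[2.804 × 0.7802] = 6.477 × ln(2.187) = 6.477 × 0.7827 = 5.069 d.
D_c = (k_1/k_a) L₀ e^(−k_1 t_c) = (0.0856/0.240) × 16.0 × e^(−0.0856×5.069) = 0.3567 × 16.0 × 0.6480 = 3.698 mg/L.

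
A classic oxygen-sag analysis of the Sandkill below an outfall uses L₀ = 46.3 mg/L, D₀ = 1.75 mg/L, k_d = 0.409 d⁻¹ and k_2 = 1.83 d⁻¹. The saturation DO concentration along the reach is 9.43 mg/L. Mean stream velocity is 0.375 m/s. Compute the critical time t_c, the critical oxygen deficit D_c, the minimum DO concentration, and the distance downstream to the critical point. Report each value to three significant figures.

t_c ≈ 0.955 d; D_c ≈ 7.00 mg/L; min DO ≈ 2.43 mg/L; x_c ≈ 31.0 km

With k_2/k_d = 4.474 and 1 − D₀(k_2−k_d)/(k_d L₀) = 0.8687,
t_c = ln(4.474 × 0.8687) / (1.83 − 0.409) = ln(3.887) / 1.421 = 1.358/1.421 = 0.9554 d.
D_c = (k_d/k_2) L₀ e^(−k_d t_c) = (0.409/1.83) × 46.3 × e^(−0.409×0.9554) = 0.2235 × 46.3 × 0.6766 = 7.001 mg/L.
Minimum DO = C_s − D_c = 9.43 − 7.001 = 2.429 mg/L.
x_c = v t_c = 0.375 m/s × 0.9554 d × 86400 s/d = 30950 m ≈ 31.0 km.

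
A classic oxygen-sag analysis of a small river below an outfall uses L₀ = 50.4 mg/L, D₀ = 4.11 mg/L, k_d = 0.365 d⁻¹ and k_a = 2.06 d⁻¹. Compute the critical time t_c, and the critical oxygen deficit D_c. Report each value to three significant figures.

t_c ≈ 0.740 d; D_c ≈ 6.82 mg/L

At the critical point dD/dt = 0, so k_d L₀ e^(−k_d t) = k_a D. Substituting D(t) from the Streeter–Phelps equation and solving for t gives
t_c = ln[(k_a/k_d)(1 − D₀(k_a−k_d)/(k_d L₀))] / (k_a−k_d).
Here k_a−k_d = 1.695 d⁻¹ and 1 − D₀(k_a−k_d)/(k_d L₀) = 1 − 4.11×1.695/(0.365×50.4) = 0.6213, so
t_c = ln(5.644 × 0.6213) / 1.695 = 1.255 / 1.695 = 0.7402 d.
L(t_c) = L₀ e^(−k_d t_c) = 50.4 × 0.7632 = 38.47 mg/L, and at the critical point k_a D_c = k_d L, so D_c = (0.365/2.06) × 38.47 = 6.816 mg/L.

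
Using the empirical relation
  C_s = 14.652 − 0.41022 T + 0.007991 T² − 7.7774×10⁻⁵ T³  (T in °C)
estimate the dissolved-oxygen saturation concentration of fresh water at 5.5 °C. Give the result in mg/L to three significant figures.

C_s = 14.652 − 0.41022×5.5 + 0.007991×5.5² − 7.7774×10⁻⁵×5.5³ = 12.62 mg/L.

C_s ≈ 12.6 mg/L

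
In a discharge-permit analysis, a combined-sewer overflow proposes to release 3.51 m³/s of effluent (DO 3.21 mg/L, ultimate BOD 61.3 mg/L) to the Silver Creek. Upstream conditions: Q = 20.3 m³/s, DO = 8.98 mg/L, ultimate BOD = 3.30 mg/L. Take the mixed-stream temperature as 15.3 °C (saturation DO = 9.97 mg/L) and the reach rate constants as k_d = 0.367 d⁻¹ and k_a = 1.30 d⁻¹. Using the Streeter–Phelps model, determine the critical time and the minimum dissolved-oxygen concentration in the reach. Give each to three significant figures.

Mixed DO = (20.3×8.98 + 3.51×3.21)/(20.3+3.51) = 193.6/23.81 = 8.129 mg/L.
Mixed L₀ = (20.3×3.30 + 3.51×61.3)/(23.81) = 282.2/23.81 = 11.85 mg/L.
Initial deficit D₀ = C_s − DO₀ = 9.97 − 8.129 = 1.841 mg/L.
t_c = (1/0.9330) ln[(1.30/0.367)(1 − 1.841×0.9330/(0.367×11.85))] = 1.072 × ln(2.144) = 0.8172 d.
D_c = (0.367/1.30) × 11.85 × e^(−0.367×0.8172) = 0.2823 × 11.85 × 0.7409 = 2.479 mg/L.
Minimum DO = 9.97 − 2.479 = 7.491 mg/L.

t_c ≈ 0.817 d; minimum DO ≈ 7.49 mg/L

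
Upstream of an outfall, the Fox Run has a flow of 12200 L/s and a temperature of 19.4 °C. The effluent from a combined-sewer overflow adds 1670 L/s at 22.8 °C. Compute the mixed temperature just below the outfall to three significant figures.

Flow-weighted mixing: C = (Q_r C_r + Q_w C_w)/(Q_r + Q_w)
= (12200×19.4 + 1670×22.8)/(12200 + 1670) = 274800/13870 = 19.81 °C.

19.8 °C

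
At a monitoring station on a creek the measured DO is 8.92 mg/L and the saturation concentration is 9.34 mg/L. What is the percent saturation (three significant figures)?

95.5 % saturation

% saturation = C/C_s × 100 = 8.92/9.34 × 100 = 95.5 %.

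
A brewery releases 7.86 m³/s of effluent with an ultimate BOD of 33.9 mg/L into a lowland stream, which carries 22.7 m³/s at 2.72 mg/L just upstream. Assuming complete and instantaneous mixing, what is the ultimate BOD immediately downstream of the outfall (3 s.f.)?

10.7 mg/L

Flow-weighted mixing: C = (Q_r C_r + Q_w C_w)/(Q_r + Q_w)
= (22.7×2.72 + 7.86×33.9)/(22.7 + 7.86) = 328.2/30.56 = 10.74 mg/L.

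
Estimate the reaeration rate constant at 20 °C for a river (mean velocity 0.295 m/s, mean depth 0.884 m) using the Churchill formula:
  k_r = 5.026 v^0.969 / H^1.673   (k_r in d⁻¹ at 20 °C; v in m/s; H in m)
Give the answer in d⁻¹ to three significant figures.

k_r = 5.026 × 0.295^0.969 / 0.884^1.673 = 5.026 × 0.3064 / 0.8136 = 1.893 d⁻¹.

k_r ≈ 1.89 d⁻¹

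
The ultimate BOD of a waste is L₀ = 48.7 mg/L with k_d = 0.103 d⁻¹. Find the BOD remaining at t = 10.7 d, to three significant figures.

L_t = L₀ e^(−k_d t) = 48.7 × e^(−0.103×10.7) = 48.7 × 0.3322 = 16.18 mg/L.

L ≈ 16.2 mg/L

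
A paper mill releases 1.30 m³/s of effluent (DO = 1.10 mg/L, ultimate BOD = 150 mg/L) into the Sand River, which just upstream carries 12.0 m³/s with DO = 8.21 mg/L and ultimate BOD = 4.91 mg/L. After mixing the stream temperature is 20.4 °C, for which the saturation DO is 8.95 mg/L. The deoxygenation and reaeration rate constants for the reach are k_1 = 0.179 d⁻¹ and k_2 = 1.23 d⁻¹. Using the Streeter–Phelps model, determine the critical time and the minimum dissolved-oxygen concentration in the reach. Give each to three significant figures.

t_c ≈ 1.28 d; minimum DO ≈ 6.74 mg/L

Mixed DO = (12.0×8.21 + 1.30×1.10)/(12.0+1.30) = 99.95/13.30 = 7.515 mg/L.
Mixed L₀ = (12.0×4.91 + 1.30×150)/(13.30) = 253.9/13.30 = 19.09 mg/L.
Initial deficit D₀ = C_s − DO₀ = 8.95 − 7.515 = 1.435 mg/L.
t_c = (1/1.051) ln[(1.23/0.179)(1 − 1.435×1.051/(0.179×19.09))] = 0.9515 × ln(3.839) = 1.280 d.
D_c = (0.179/1.23) × 19.09 × e^(−0.179×1.280) = 0.1455 × 19.09 × 0.7952 = 2.209 mg/L.
Minimum DO = 8.95 − 2.209 = 6.741 mg/L.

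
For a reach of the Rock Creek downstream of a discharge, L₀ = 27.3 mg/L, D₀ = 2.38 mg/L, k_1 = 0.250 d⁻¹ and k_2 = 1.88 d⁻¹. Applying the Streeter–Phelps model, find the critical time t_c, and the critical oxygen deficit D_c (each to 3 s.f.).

With k_2/k_1 = 7.520 and 1 − D₀(k_2−k_1)/(k_1 L₀) = 0.4316,
t_c = ln(7.520 × 0.4316) / (1.88 − 0.250) = ln(3.246) / 1.630 = 1.177/1.630 = 0.7223 d.
D_c = (k_1/k_2) L₀ e^(−k_1 t_c) = (0.250/1.88) × 27.3 × e^(−0.250×0.7223) = 0.1330 × 27.3 × 0.8348 = 3.031 mg/L.

t_c ≈ 0.722 d; D_c ≈ 3.03 mg/L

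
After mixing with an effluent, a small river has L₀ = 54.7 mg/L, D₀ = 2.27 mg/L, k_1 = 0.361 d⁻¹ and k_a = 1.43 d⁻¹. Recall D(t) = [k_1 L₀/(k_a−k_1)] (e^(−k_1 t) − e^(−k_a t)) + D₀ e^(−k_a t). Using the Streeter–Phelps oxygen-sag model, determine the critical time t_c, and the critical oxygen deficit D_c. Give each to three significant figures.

t_c = [1/(k_a−k_1)] ln[(k_a/k_1)(1 − D₀(k_a−k_1)/(k_1 L₀))]
= [1/(1.43−0.361)] ln[(1.43/0.361)(1 − 2.27×1.069/(0.361×54.7))]
= (1/1.069) ln[3.961 × 0.8771] = 0.9355 × ln(3.474) = 0.9355 × 1.245 = 1.165 d.
D_c = (k_1/k_a) L₀ e^(−k_1 t_c) = (0.361/1.43) × 54.7 × e^(−0.361×1.165) = 0.2524 × 54.7 × 0.6567 = 9.068 mg/L.

t_c ≈ 1.17 d; D_c ≈ 9.07 mg/L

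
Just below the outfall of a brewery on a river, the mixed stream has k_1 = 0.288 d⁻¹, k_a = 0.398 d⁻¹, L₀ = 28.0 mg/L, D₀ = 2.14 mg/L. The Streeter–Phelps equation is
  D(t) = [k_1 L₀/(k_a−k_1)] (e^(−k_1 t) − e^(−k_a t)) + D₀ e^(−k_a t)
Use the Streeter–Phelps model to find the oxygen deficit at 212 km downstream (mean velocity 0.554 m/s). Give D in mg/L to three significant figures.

D ≈ 8.26 mg/L

Travel time t = x/v = 212 km / (0.554 m/s) = 212000 m / 0.554 m/s = 382700 s = 4.429 d.
k_1 L₀/(k_a−k_1) = 0.288×28.0/(0.398−0.288) = 8.064/0.1100 = 73.31 mg/L.
e^(−k_1 t) = e^(−0.288×4.429) = 0.2793; e^(−k_a t) = e^(−0.398×4.429) = 0.1716.
D = 73.31 × (0.2793 − 0.1716) + 2.14 × 0.1716 = 7.896 + 0.3672 = 8.263 mg/L.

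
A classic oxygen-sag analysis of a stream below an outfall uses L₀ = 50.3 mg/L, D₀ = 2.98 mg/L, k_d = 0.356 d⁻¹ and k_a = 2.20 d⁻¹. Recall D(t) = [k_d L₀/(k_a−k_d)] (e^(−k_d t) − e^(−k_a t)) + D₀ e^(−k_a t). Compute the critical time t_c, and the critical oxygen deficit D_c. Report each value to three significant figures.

t_c ≈ 0.789 d; D_c ≈ 6.15 mg/L

With k_a/k_d = 6.180 and 1 − D₀(k_a−k_d)/(k_d L₀) = 0.6931,
t_c = ln(6.180 × 0.6931) / (2.20 − 0.356) = ln(4.283) / 1.844 = 1.455/1.844 = 0.7889 d.
D_c = (k_d/k_a) L₀ e^(−k_d t_c) = (0.356/2.20) × 50.3 × e^(−0.356×0.7889) = 0.1618 × 50.3 × 0.7551 = 6.146 mg/L.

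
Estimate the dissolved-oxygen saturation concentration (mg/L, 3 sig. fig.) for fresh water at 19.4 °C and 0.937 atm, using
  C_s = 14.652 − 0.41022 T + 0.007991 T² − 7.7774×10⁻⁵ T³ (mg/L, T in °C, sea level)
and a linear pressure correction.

C_s ≈ 8.56 mg/L

At sea level: C_s = 14.652 − 0.41022×19.4 + 0.007991×19.4² − 7.7774×10⁻⁵×19.4³ = 9.133 mg/L.
Pressure correction: C_s' = 9.133 × 0.937 = 8.558 mg/L.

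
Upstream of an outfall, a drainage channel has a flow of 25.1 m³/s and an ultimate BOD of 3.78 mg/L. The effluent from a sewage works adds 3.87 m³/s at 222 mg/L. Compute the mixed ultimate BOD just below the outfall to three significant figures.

32.9 mg/L

Flow-weighted mixing: C = (Q_r C_r + Q_w C_w)/(Q_r + Q_w)
= (25.1×3.78 + 3.87×222)/(25.1 + 3.87) = 954.0/28.97 = 32.93 mg/L.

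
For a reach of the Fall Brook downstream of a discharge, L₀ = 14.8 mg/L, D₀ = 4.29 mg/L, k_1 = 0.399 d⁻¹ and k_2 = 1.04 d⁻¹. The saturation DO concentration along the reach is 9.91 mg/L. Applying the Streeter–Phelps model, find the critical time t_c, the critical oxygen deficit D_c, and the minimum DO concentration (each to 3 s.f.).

t_c ≈ 0.517 d; D_c ≈ 4.62 mg/L; min DO ≈ 5.29 mg/L

With k_2/k_1 = 2.607 and 1 − D₀(k_2−k_1)/(k_1 L₀) = 0.5343,
t_c = ln(2.607 × 0.5343) / (1.04 − 0.399) = ln(1.393) / 0.6410 = 0.3313/0.6410 = 0.5168 d.
L(t_c) = L₀ e^(−k_1 t_c) = 14.8 × 0.8137 = 12.04 mg/L, and at the critical point k_2 D_c = k_1 L, so D_c = (0.399/1.04) × 12.04 = 4.620 mg/L.
Minimum DO = C_s − D_c = 9.91 − 4.620 = 5.290 mg/L.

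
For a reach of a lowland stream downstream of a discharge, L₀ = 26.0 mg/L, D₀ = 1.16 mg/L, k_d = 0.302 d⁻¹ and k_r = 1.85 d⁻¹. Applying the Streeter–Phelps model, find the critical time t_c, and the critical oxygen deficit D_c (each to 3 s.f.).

t_c ≈ 1.00 d; D_c ≈ 3.14 mg/L

t_c = [1/(k_r−k_d)] ln[(k_r/k_d)(1 − D₀(k_r−k_d)/(k_d L₀))]
= [1/(1.85−0.302)] ln[(1.85/0.302)(1 − 1.16×1.548/(0.302×26.0))]
= (1/1.548) ln[6.126 × 0.7713] = 0.6460 × ln(4.725) = 0.6460 × 1.553 = 1.003 d.
L(t_c) = L₀ e^(−k_d t_c) = 26.0 × 0.7386 = 19.20 mg/L, and at the critical point k_r D_c = k_d L, so D_c = (0.302/1.85) × 19.20 = 3.135 mg/L.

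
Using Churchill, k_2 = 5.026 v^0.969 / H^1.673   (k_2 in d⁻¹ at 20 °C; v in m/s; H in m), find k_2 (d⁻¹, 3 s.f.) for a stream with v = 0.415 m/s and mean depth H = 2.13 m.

k_2 ≈ 0.605 d⁻¹

k_2 = 5.026 × 0.415^0.969 / 2.13^1.673 = 5.026 × 0.4265 / 3.543 = 0.6050 d⁻¹.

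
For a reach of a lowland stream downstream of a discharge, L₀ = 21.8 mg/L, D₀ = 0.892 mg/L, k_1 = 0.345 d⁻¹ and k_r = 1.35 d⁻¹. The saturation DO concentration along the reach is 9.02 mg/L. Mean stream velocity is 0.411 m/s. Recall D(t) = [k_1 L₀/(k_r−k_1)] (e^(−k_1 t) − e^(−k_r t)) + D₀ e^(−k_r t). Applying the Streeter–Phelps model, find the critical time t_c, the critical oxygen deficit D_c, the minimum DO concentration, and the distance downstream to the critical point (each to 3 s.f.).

t_c ≈ 1.23 d; D_c ≈ 3.64 mg/L; min DO ≈ 5.38 mg/L; x_c ≈ 43.7 km

With k_r/k_1 = 3.913 and 1 − D₀(k_r−k_1)/(k_1 L₀) = 0.8808,
t_c = ln(3.913 × 0.8808) / (1.35 − 0.345) = ln(3.447) / 1.005 = 1.237/1.005 = 1.231 d.
L(t_c) = L₀ e^(−k_1 t_c) = 21.8 × 0.6539 = 14.26 mg/L, and at the critical point k_r D_c = k_1 L, so D_c = (0.345/1.35) × 14.26 = 3.643 mg/L.
Minimum DO = C_s − D_c = 9.02 − 3.643 = 5.377 mg/L.
x_c = v t_c = 0.411 m/s × 1.231 d × 86400 s/d = 43720 m ≈ 43.7 km.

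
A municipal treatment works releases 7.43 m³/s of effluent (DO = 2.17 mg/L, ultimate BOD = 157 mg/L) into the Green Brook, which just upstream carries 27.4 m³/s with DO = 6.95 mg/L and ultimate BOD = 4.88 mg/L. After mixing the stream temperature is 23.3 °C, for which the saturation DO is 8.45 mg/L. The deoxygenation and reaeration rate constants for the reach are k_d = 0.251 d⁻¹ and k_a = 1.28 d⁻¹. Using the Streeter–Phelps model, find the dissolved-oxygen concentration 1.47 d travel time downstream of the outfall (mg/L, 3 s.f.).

DO ≈ 3.16 mg/L

Mixed DO = (27.4×6.95 + 7.43×2.17)/(27.4+7.43) = 206.6/34.83 = 5.930 mg/L.
Mixed L₀ = (27.4×4.88 + 7.43×157)/(34.83) = 1300/34.83 = 37.33 mg/L.
Initial deficit D₀ = C_s − DO₀ = 8.45 − 5.930 = 2.520 mg/L.
D(1.47) = [0.251×37.33/(1.28−0.251)](e^(−0.251×1.47) − e^(−1.28×1.47)) + 2.520 e^(−1.28×1.47)
= 9.106 × (0.6914 − 0.1523) + 2.520 × 0.1523 = 5.293 mg/L.
DO = 8.45 − 5.293 = 3.157 mg/L.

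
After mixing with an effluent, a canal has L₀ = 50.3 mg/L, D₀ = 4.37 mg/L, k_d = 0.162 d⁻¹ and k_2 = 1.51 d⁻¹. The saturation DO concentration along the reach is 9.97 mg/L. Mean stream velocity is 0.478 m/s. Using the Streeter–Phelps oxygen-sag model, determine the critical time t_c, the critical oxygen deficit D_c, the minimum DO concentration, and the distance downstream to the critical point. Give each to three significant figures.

t_c ≈ 0.704 d; D_c ≈ 4.81 mg/L; min DO ≈ 5.16 mg/L; x_c ≈ 29.1 km

At the critical point dD/dt = 0, so k_d L₀ e^(−k_d t) = k_2 D. Substituting D(t) from the Streeter–Phelps equation and solving for t gives
t_c = ln[(k_2/k_d)(1 − D₀(k_2−k_d)/(k_d L₀))] / (k_2−k_d).
Here k_2−k_d = 1.348 d⁻¹ and 1 − D₀(k_2−k_d)/(k_d L₀) = 1 − 4.37×1.348/(0.162×50.3) = 0.2771, so
t_c = ln(9.321 × 0.2771) / 1.348 = 0.9488 / 1.348 = 0.7039 d.
L(t_c) = L₀ e^(−k_d t_c) = 50.3 × 0.8922 = 44.88 mg/L, and at the critical point k_2 D_c = k_d L, so D_c = (0.162/1.51) × 44.88 = 4.815 mg/L.
Minimum DO = C_s − D_c = 9.97 − 4.815 = 5.155 mg/L.
x_c = v t_c = 0.478 m/s × 0.7039 d × 86400 s/d = 29070 m ≈ 29.1 km.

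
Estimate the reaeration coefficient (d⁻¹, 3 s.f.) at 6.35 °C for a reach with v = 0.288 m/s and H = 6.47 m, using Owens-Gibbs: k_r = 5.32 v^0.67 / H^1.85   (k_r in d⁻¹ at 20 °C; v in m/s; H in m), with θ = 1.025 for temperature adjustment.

k_r ≈ 0.0521 d⁻¹

k_r(20) = 5.32 × 0.288^0.67 / 6.47^1.85 = 5.32 × 0.4343 / 31.64 = 0.07304 d⁻¹.
k_r(6.35) = 0.07304 × 1.025^(6.35−20) = 0.07304 × 0.7139 = 0.05214 d⁻¹.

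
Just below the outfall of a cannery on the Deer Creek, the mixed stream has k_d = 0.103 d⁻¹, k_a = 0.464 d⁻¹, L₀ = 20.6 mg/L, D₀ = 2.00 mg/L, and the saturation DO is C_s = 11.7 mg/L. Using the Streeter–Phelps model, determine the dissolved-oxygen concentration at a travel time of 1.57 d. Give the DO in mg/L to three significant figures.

DO ≈ 8.57 mg/L

k_d L₀/(k_a−k_d) = 0.103×20.6/(0.464−0.103) = 2.122/0.3610 = 5.878 mg/L.
e^(−k_d t) = e^(−0.103×1.570) = 0.8507; e^(−k_a t) = e^(−0.464×1.570) = 0.4826.
D = 5.878 × (0.8507 − 0.4826) + 2.00 × 0.4826 = 2.163 + 0.9653 = 3.128 mg/L.
DO = C_s − D = 11.7 − 3.128 = 8.572 mg/L.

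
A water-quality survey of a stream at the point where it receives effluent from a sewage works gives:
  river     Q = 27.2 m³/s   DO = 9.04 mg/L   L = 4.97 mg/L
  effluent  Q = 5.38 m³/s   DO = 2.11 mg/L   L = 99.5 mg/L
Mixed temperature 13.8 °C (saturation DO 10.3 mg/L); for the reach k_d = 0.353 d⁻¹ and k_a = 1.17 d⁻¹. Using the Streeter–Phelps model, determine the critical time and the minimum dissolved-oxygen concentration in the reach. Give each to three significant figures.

Mixed DO = (27.2×9.04 + 5.38×2.11)/(27.2+5.38) = 257.2/32.58 = 7.896 mg/L.
Mixed L₀ = (27.2×4.97 + 5.38×99.5)/(32.58) = 670.5/32.58 = 20.58 mg/L.
Initial deficit D₀ = C_s − DO₀ = 10.3 − 7.896 = 2.404 mg/L.
t_c = (1/0.8170) ln[(1.17/0.353)(1 − 2.404×0.8170/(0.353×20.58))] = 1.224 × ln(2.418) = 1.081 d.
D_c = (0.353/1.17) × 20.58 × e^(−0.353×1.081) = 0.3017 × 20.58 × 0.6828 = 4.240 mg/L.
Minimum DO = 10.3 − 4.240 = 6.060 mg/L.

t_c ≈ 1.08 d; minimum DO ≈ 6.06 mg/L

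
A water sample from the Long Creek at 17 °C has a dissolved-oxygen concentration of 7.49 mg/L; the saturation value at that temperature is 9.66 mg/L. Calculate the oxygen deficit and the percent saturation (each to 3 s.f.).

D ≈ 2.17 mg/L; 77.5 % saturation

D = C_s − C = 9.66 − 7.49 = 2.17 mg/L.
% saturation = 7.49/9.66 × 100 = 77.5 %.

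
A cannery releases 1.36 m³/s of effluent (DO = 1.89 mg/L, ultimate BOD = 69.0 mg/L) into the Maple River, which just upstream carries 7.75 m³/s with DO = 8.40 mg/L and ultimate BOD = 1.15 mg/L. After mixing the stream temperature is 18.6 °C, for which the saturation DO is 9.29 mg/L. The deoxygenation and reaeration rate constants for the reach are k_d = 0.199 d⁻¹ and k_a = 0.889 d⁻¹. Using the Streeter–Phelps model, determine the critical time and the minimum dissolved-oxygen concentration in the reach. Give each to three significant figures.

t_c ≈ 0.938 d; minimum DO ≈ 7.20 mg/L

Mixed DO = (7.75×8.40 + 1.36×1.89)/(7.75+1.36) = 67.67/9.110 = 7.428 mg/L.
Mixed L₀ = (7.75×1.15 + 1.36×69.0)/(9.110) = 102.8/9.110 = 11.28 mg/L.
Initial deficit D₀ = C_s − DO₀ = 9.29 − 7.428 = 1.862 mg/L.
t_c = (1/0.6900) ln[(0.889/0.199)(1 − 1.862×0.6900/(0.199×11.28))] = 1.449 × ln(1.910) = 0.9381 d.
D_c = (0.199/0.889) × 11.28 × e^(−0.199×0.9381) = 0.2238 × 11.28 × 0.8297 = 2.095 mg/L.
Minimum DO = 9.29 − 2.095 = 7.195 mg/L.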